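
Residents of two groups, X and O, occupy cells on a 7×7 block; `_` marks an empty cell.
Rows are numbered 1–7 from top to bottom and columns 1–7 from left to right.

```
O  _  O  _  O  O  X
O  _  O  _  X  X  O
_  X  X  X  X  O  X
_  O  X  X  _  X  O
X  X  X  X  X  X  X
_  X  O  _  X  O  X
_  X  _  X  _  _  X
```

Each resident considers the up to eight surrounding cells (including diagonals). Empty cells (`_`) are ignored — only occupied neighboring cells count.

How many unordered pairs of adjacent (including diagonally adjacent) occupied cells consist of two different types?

Scan each occupied cell's neighbors to the right and below (and the two forward diagonals) so each pair is counted once.
Row 1: O(1,1)–O(2,1)= O(1,3)–O(2,3)= O(1,5)–O(1,6)= O(1,5)–X(2,5)≠ O(1,5)–X(2,6)≠ O(1,6)–X(1,7)≠ O(1,6)–X(2,6)≠ O(1,6)–O(2,7)= O(1,6)–X(2,5)≠ X(1,7)–O(2,7)≠ X(1,7)–X(2,6)=  → 6/11 unlike.
Row 2: O(2,1)–X(3,2)≠ O(2,3)–X(3,3)≠ O(2,3)–X(3,4)≠ O(2,3)–X(3,2)≠ X(2,5)–X(2,6)= X(2,5)–X(3,5)= X(2,5)–O(3,6)≠ X(2,5)–X(3,4)= X(2,6)–O(2,7)≠ X(2,6)–O(3,6)≠ X(2,6)–X(3,7)= X(2,6)–X(3,5)= O(2,7)–X(3,7)≠ O(2,7)–O(3,6)=  → 8/14 unlike.
Row 3: X(3,2)–X(3,3)= X(3,2)–O(4,2)≠ X(3,2)–X(4,3)= X(3,3)–X(3,4)= X(3,3)–X(4,3)= X(3,3)–X(4,4)= X(3,3)–O(4,2)≠ X(3,4)–X(3,5)= X(3,4)–X(4,4)= X(3,4)–X(4,3)= X(3,5)–O(3,6)≠ X(3,5)–X(4,6)= X(3,5)–X(4,4)= O(3,6)–X(3,7)≠ O(3,6)–X(4,6)≠ O(3,6)–O(4,7)= X(3,7)–O(4,7)≠ X(3,7)–X(4,6)=  → 6/18 unlike.
Row 4: O(4,2)–X(4,3)≠ O(4,2)–X(5,2)≠ O(4,2)–X(5,3)≠ O(4,2)–X(5,1)≠ X(4,3)–X(4,4)= X(4,3)–X(5,3)= X(4,3)–X(5,4)= X(4,3)–X(5,2)= X(4,4)–X(5,4)= X(4,4)–X(5,5)= X(4,4)–X(5,3)= X(4,6)–O(4,7)≠ X(4,6)–X(5,6)= X(4,6)–X(5,7)= X(4,6)–X(5,5)= O(4,7)–X(5,7)≠ O(4,7)–X(5,6)≠  → 7/17 unlike.
Row 5: X(5,1)–X(5,2)= X(5,1)–X(6,2)= X(5,2)–X(5,3)= X(5,2)–X(6,2)= X(5,2)–O(6,3)≠ X(5,3)–X(5,4)= X(5,3)–O(6,3)≠ X(5,3)–X(6,2)= X(5,4)–X(5,5)= X(5,4)–X(6,5)= X(5,4)–O(6,3)≠ X(5,5)–X(5,6)= X(5,5)–X(6,5)= X(5,5)–O(6,6)≠ X(5,6)–X(5,7)= X(5,6)–O(6,6)≠ X(5,6)–X(6,7)= X(5,6)–X(6,5)= X(5,7)–X(6,7)= X(5,7)–O(6,6)≠  → 6/20 unlike.
Row 6: X(6,2)–O(6,3)≠ X(6,2)–X(7,2)= O(6,3)–X(7,4)≠ O(6,3)–X(7,2)≠ X(6,5)–O(6,6)≠ X(6,5)–X(7,4)= O(6,6)–X(6,7)≠ O(6,6)–X(7,7)≠ X(6,7)–X(7,7)=  → 6/9 unlike.
Total adjacent occupied pairs: 89; unlike-type pairs: 39.

39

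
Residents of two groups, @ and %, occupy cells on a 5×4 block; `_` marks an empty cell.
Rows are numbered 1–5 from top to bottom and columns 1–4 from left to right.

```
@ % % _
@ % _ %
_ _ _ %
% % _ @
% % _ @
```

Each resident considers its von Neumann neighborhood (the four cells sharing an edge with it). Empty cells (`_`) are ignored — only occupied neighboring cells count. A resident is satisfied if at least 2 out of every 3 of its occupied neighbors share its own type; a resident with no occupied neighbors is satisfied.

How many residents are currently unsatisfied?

5

Row 1: (1,1)@ 1/2 unhappy · (1,2)% 2/3 ok · (1,3)% 1/1 ok
Row 2: (2,1)@ 1/2 unhappy · (2,2)% 1/2 unhappy · (2,4)% 1/1 ok
Row 3: (3,4)% 1/2 unhappy
Row 4: (4,1)% 2/2 ok · (4,2)% 2/2 ok · (4,4)@ 1/2 unhappy
Row 5: (5,1)% 2/2 ok · (5,2)% 2/2 ok · (5,4)@ 1/1 ok
Unsatisfied: (1,1), (2,1), (2,2), (3,4), (4,4) — 5 in total.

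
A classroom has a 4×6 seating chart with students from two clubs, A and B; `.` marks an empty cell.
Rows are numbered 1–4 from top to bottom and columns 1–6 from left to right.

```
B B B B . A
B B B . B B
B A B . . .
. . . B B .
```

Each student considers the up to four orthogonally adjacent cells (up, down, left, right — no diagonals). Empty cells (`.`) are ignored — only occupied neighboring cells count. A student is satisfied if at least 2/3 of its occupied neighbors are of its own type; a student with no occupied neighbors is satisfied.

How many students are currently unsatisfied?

5

(1,1)B 2/2 ✓
(1,2)B 3/3 ✓
(1,3)B 3/3 ✓
(1,4)B 1/1 ✓
(1,6)A 0/1 ✗
(2,1)B 3/3 ✓
(2,2)B 3/4 ✓
(2,3)B 3/3 ✓
(2,5)B 1/1 ✓
(2,6)B 1/2 ✗
(3,1)B 1/2 ✗
(3,2)A 0/3 ✗
(3,3)B 1/2 ✗
(4,4)B 1/1 ✓
(4,5)B 1/1 ✓
Unsatisfied: (1,6), (2,6), (3,1), (3,2), (3,3) — 5 in total.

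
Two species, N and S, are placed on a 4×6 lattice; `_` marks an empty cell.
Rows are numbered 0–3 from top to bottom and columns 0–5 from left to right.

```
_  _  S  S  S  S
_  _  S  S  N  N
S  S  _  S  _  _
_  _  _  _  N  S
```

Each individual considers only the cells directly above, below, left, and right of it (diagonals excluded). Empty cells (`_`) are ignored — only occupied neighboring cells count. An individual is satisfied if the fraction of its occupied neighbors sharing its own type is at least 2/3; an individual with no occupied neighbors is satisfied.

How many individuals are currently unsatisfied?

(0,2)S 2/2 satisfied
(0,3)S 3/3 satisfied
(0,4)S 2/3 satisfied
(0,5)S 1/2 not
(1,2)S 2/2 satisfied
(1,3)S 3/4 satisfied
(1,4)N 1/3 not
(1,5)N 1/2 not
(2,0)S 1/1 satisfied
(2,1)S 1/1 satisfied
(2,3)S 1/1 satisfied
(3,4)N 0/1 not
(3,5)S 0/1 not
Unsatisfied: (0,5), (1,4), (1,5), (3,4), (3,5) — 5 in total.

5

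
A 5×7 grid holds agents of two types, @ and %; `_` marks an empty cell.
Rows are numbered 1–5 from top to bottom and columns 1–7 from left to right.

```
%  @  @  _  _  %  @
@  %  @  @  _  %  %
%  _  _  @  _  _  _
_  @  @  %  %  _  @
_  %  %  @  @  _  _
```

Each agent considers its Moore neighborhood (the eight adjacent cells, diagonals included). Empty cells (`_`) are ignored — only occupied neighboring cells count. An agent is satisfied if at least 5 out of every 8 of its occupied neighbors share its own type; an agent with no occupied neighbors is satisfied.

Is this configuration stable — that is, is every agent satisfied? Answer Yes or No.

Row 1: (1,1)% 1/3 not · (1,2)@ 3/5 not · (1,3)@ 3/4 satisfied · (1,6)% 2/3 satisfied · (1,7)@ 0/3 not
Row 2: (2,1)@ 1/4 not · (2,2)% 2/6 not · (2,3)@ 4/5 satisfied · (2,4)@ 3/3 satisfied · (2,6)% 2/3 satisfied · (2,7)% 2/3 satisfied
Row 3: (3,1)% 1/3 not · (3,4)@ 3/5 not
Row 4: (4,2)@ 1/4 not · (4,3)@ 3/6 not · (4,4)% 2/6 not · (4,5)% 1/4 not · (4,7)@ 0/0 satisfied
Row 5: (5,2)% 1/3 not · (5,3)% 2/5 not · (5,4)@ 2/5 not · (5,5)@ 1/3 not
For instance (1,1) has only 1/3 same-type neighbors, below 5/8.

No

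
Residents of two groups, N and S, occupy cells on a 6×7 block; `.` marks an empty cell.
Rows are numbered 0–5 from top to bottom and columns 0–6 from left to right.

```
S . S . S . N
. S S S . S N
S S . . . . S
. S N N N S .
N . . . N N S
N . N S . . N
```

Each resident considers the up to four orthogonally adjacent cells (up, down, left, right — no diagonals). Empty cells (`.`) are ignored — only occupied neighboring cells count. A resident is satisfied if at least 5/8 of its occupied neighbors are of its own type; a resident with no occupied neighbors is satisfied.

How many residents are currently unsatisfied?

Row 0: (0,0)S 0/0 satisfied · (0,2)S 1/1 satisfied · (0,4)S 0/0 satisfied · (0,6)N 1/1 satisfied
Row 1: (1,1)S 2/2 satisfied · (1,2)S 3/3 satisfied · (1,3)S 1/1 satisfied · (1,5)S 0/1 not · (1,6)N 1/3 not
Row 2: (2,0)S 1/1 satisfied · (2,1)S 3/3 satisfied · (2,6)S 0/1 not
Row 3: (3,1)S 1/2 not · (3,2)N 1/2 not · (3,3)N 2/2 satisfied · (3,4)N 2/3 satisfied · (3,5)S 0/2 not
Row 4: (4,0)N 1/1 satisfied · (4,4)N 2/2 satisfied · (4,5)N 1/3 not · (4,6)S 0/2 not
Row 5: (5,0)N 1/1 satisfied · (5,2)N 0/1 not · (5,3)S 0/1 not · (5,6)N 0/1 not
Unsatisfied: (1,5), (1,6), (2,6), (3,1), (3,2), (3,5), (4,5), (4,6), (5,2), (5,3), (5,6) — 11 in total.

11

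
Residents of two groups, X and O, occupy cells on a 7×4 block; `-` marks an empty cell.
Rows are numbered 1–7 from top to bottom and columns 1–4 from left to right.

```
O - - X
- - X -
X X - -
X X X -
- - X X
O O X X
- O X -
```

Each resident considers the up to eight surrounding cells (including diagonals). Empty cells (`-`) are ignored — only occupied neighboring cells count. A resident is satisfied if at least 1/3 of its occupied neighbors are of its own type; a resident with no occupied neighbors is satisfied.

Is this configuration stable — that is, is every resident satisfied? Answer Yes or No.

Row 1: (1,1)O 0/0 ✓ · (1,4)X 1/1 ✓
Row 2: (2,3)X 2/2 ✓
Row 3: (3,1)X 3/3 ✓ · (3,2)X 5/5 ✓
Row 4: (4,1)X 3/3 ✓ · (4,2)X 5/5 ✓ · (4,3)X 4/4 ✓
Row 5: (5,3)X 5/6 ✓ · (5,4)X 4/4 ✓
Row 6: (6,1)O 2/2 ✓ · (6,2)O 2/5 ✓ · (6,3)X 4/6 ✓ · (6,4)X 4/4 ✓
Row 7: (7,2)O 2/4 ✓ · (7,3)X 2/4 ✓
All meet the threshold, so the configuration is stable.

Yes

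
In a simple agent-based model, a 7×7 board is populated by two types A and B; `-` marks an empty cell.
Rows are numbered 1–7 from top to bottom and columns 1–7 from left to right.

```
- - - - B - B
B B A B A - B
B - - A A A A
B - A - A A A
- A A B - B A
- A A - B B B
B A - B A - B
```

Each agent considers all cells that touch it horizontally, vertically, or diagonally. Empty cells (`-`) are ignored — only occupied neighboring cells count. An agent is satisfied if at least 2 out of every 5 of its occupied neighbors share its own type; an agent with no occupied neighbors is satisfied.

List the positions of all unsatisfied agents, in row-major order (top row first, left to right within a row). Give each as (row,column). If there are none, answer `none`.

(1,5)B 1/2 ✓
(1,7)B 1/1 ✓
(2,1)B 2/2 ✓
(2,2)B 2/3 ✓
(2,3)A 1/3 ✗
(2,4)B 1/5 ✗
(2,5)A 3/5 ✓
(2,7)B 1/3 ✗
(3,1)B 3/3 ✓
(3,4)A 5/6 ✓
(3,5)A 5/6 ✓
(3,6)A 6/7 ✓
(3,7)A 3/4 ✓
(4,1)B 1/2 ✓
(4,3)A 3/4 ✓
(4,5)A 4/6 ✓
(4,6)A 6/7 ✓
(4,7)A 4/5 ✓
(5,2)A 4/5 ✓
(5,3)A 4/5 ✓
(5,4)B 1/5 ✗
(5,6)B 3/7 ✓
(5,7)A 2/5 ✓
(6,2)A 4/5 ✓
(6,3)A 4/6 ✓
(6,5)B 4/5 ✓
(6,6)B 4/6 ✓
(6,7)B 3/4 ✓
(7,1)B 0/2 ✗
(7,2)A 2/3 ✓
(7,4)B 1/3 ✗
(7,5)A 0/3 ✗
(7,7)B 2/2 ✓

(2,3), (2,4), (2,7), (5,4), (7,1), (7,4), (7,5)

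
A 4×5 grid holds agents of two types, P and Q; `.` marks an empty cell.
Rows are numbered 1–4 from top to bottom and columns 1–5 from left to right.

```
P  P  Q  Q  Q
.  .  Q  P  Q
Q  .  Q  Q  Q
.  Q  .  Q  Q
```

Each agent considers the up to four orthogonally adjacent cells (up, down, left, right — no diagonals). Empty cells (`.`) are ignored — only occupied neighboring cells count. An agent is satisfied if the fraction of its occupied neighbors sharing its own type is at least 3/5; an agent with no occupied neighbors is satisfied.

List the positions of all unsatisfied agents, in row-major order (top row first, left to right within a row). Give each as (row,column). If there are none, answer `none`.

(1,1)P 1/1 satisfied
(1,2)P 1/2 not
(1,3)Q 2/3 satisfied
(1,4)Q 2/3 satisfied
(1,5)Q 2/2 satisfied
(2,3)Q 2/3 satisfied
(2,4)P 0/4 not
(2,5)Q 2/3 satisfied
(3,1)Q 0/0 satisfied
(3,3)Q 2/2 satisfied
(3,4)Q 3/4 satisfied
(3,5)Q 3/3 satisfied
(4,2)Q 0/0 satisfied
(4,4)Q 2/2 satisfied
(4,5)Q 2/2 satisfied

(1,2), (2,4)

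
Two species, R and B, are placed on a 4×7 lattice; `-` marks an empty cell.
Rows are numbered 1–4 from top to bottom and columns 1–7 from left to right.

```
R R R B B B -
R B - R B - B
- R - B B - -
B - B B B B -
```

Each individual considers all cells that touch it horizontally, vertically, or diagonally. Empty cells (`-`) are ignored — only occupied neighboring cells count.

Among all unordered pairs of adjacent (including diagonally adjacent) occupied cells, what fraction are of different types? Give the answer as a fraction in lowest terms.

13/37

Scan each occupied cell's neighbors to the right and below (and the two forward diagonals) so each pair is counted once.
From row 1: 6 unlike of 17 pairs (running 6/17).
From row 2: 5 unlike of 8 pairs (running 11/25).
From row 3: 2 unlike of 9 pairs (running 13/34).
From row 4: 0 unlike of 3 pairs (running 13/37).
Total adjacent occupied pairs: 37; unlike-type pairs: 13.
13/37 is already in lowest terms.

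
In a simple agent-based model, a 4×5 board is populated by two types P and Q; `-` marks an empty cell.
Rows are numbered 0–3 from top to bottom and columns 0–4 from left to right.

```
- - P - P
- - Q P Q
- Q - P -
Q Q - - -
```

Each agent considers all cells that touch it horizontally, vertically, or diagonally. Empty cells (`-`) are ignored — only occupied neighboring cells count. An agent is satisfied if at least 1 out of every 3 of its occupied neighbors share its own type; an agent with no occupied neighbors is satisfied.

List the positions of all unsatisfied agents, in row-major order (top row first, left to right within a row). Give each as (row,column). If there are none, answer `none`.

(0,2)P 1/2 ok
(0,4)P 1/2 ok
(1,2)Q 1/4 unhappy
(1,3)P 3/5 ok
(1,4)Q 0/3 unhappy
(2,1)Q 3/3 ok
(2,3)P 1/3 ok
(3,0)Q 2/2 ok
(3,1)Q 2/2 ok

(1,2), (1,4)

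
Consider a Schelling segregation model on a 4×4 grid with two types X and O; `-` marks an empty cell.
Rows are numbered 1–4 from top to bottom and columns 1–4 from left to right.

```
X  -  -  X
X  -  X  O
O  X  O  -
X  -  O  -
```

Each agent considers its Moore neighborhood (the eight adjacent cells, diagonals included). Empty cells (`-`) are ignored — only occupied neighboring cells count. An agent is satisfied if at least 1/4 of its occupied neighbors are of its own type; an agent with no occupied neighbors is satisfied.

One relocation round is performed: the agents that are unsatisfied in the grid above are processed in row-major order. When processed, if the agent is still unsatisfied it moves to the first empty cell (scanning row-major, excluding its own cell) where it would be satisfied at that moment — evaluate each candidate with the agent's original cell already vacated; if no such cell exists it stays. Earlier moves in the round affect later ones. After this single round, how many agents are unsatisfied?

Initially unsatisfied (in order): (3,1).
  (3,1) → (1,3).
Resulting grid:
X - O X
X - X O
- X O -
X - O -
All satisfied now.

0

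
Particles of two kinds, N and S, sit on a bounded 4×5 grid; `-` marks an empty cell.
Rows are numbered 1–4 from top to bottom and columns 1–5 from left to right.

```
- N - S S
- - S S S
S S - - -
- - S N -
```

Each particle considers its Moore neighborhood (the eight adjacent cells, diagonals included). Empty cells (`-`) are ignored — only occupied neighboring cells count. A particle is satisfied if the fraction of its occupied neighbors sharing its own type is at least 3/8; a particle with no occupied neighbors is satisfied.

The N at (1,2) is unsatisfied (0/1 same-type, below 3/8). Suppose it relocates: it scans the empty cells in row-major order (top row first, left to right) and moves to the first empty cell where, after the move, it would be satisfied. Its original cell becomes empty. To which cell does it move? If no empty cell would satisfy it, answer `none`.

Vacating (1,2). Empty cells in order:
  (1,1): 0/0 same-type → satisfied — stop here.

(1,1)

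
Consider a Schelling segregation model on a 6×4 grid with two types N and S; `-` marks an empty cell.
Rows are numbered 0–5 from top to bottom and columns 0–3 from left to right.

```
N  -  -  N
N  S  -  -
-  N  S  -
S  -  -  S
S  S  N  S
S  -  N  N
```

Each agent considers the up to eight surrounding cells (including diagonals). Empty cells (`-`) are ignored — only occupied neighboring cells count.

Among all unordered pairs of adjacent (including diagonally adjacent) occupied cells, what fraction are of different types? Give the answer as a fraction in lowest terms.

Scan each occupied cell's neighbors to the right and below (and the two forward diagonals) so each pair is counted once.
From row 0: 1 unlike of 2 pairs (running 1/2).
From row 1: 2 unlike of 4 pairs (running 3/6).
From row 2: 2 unlike of 3 pairs (running 5/9).
From row 3: 1 unlike of 4 pairs (running 6/13).
From row 4: 5 unlike of 10 pairs (running 11/23).
From row 5: 0 unlike of 1 pairs (running 11/24).
Total adjacent occupied pairs: 24; unlike-type pairs: 11.
11/24 is already in lowest terms.

11/24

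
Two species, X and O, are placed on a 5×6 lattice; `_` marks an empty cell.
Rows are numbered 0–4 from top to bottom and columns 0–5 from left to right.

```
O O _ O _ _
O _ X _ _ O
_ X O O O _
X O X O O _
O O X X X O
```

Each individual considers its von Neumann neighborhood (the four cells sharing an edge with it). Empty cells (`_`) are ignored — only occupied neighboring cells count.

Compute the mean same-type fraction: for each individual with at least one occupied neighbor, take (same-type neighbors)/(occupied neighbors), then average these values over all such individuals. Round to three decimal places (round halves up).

0.513

Row 0: (0,0)O 2/2 · (0,1)O 1/1 · (0,3)O — no occupied neighbors
Row 1: (1,0)O 1/1 · (1,2)X 0/1 · (1,5)O — no occupied neighbors
Row 2: (2,1)X 0/2 · (2,2)O 1/4 · (2,3)O 3/3 · (2,4)O 2/2
Row 3: (3,0)X 0/2 · (3,1)O 1/4 · (3,2)X 1/4 · (3,3)O 2/4 · (3,4)O 2/3
Row 4: (4,0)O 1/2 · (4,1)O 2/3 · (4,2)X 2/3 · (4,3)X 2/3 · (4,4)X 1/3 · (4,5)O 0/1
Sum over 19 individuals: 2/2 + 1/1 + 1/1 + 0/1 + 0/2 + 1/4 + 3/3 + 2/2 + 0/2 + 1/4 + 1/4 + 2/4 + 2/3 + 1/2 + 2/3 + 2/3 + 2/3 + 1/3 + 0/1 = 39/4; mean = 39/4 ÷ 19 = 39/76 = 0.513157… → 0.513.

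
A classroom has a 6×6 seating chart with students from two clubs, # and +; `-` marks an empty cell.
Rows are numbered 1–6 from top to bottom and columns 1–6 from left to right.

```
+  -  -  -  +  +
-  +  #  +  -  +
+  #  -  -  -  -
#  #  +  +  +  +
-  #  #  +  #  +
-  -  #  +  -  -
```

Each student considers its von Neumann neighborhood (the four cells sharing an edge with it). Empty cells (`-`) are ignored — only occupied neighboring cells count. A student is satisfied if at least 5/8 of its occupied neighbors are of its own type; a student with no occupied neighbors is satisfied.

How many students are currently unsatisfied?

13

(1,1)+ 0/0 ok
(1,5)+ 1/1 ok
(1,6)+ 2/2 ok
(2,2)+ 0/2 unhappy
(2,3)# 0/2 unhappy
(2,4)+ 0/1 unhappy
(2,6)+ 1/1 ok
(3,1)+ 0/2 unhappy
(3,2)# 1/3 unhappy
(4,1)# 1/2 unhappy
(4,2)# 3/4 ok
(4,3)+ 1/3 unhappy
(4,4)+ 3/3 ok
(4,5)+ 2/3 ok
(4,6)+ 2/2 ok
(5,2)# 2/2 ok
(5,3)# 2/4 unhappy
(5,4)+ 2/4 unhappy
(5,5)# 0/3 unhappy
(5,6)+ 1/2 unhappy
(6,3)# 1/2 unhappy
(6,4)+ 1/2 unhappy
Unsatisfied: (2,2), (2,3), (2,4), (3,1), (3,2), (4,1), (4,3), (5,3), (5,4), (5,5), (5,6), (6,3), (6,4) — 13 in total.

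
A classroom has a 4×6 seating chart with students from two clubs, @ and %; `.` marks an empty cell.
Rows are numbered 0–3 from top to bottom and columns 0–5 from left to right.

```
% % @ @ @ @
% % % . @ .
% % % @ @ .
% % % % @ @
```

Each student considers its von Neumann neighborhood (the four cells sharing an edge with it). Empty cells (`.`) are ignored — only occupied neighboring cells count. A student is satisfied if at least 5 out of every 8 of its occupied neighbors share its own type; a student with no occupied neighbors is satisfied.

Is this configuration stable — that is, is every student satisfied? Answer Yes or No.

No

(0,0)% 2/2 satisfied
(0,1)% 2/3 satisfied
(0,2)@ 1/3 not
(0,3)@ 2/2 satisfied
(0,4)@ 3/3 satisfied
(0,5)@ 1/1 satisfied
(1,0)% 3/3 satisfied
(1,1)% 4/4 satisfied
(1,2)% 2/3 satisfied
(1,4)@ 2/2 satisfied
(2,0)% 3/3 satisfied
(2,1)% 4/4 satisfied
(2,2)% 3/4 satisfied
(2,3)@ 1/3 not
(2,4)@ 3/3 satisfied
(3,0)% 2/2 satisfied
(3,1)% 3/3 satisfied
(3,2)% 3/3 satisfied
(3,3)% 1/3 not
(3,4)@ 2/3 satisfied
(3,5)@ 1/1 satisfied
For instance (0,2) has only 1/3 same-type neighbors, below 5/8.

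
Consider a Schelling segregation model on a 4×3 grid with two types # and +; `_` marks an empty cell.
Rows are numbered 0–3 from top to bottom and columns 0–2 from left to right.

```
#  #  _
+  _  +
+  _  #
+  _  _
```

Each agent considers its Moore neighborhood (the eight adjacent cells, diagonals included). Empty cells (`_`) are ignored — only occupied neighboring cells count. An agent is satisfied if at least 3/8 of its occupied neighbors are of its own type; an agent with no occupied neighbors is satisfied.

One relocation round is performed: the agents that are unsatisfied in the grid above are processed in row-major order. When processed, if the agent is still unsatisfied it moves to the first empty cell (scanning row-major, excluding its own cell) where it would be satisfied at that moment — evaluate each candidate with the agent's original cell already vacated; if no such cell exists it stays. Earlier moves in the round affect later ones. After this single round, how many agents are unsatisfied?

1

Initially unsatisfied (in order): (0,1), (1,0), (1,2), (2,2).
  (0,1) → (1,1).
  (1,0) → (0,2).
  (1,2) → (2,1).
  (2,2): now satisfied by earlier moves; stays.
Resulting grid:
# _ +
_ # _
+ + #
+ _ _
Unsatisfied now: (0,2).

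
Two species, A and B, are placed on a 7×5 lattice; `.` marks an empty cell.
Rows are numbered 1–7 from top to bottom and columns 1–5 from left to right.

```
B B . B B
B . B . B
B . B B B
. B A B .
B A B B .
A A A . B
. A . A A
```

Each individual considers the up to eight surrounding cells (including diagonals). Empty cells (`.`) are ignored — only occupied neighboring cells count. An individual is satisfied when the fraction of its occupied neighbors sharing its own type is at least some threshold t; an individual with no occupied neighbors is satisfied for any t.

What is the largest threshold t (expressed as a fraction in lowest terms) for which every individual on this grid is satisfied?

1/7

Row 1: (1,1)B 2/2 · (1,2)B 3/3 · (1,4)B 3/3 · (1,5)B 2/2
Row 2: (2,1)B 3/3 · (2,3)B 4/4 · (2,5)B 4/4
Row 3: (3,1)B 2/2 · (3,3)B 4/5 · (3,4)B 5/6 · (3,5)B 3/3
Row 4: (4,2)B 4/6 · (4,3)A 1/7 · (4,4)B 5/6
Row 5: (5,1)B 1/4 · (5,2)A 4/7 · (5,3)B 3/7 · (5,4)B 3/5
Row 6: (6,1)A 3/4 · (6,2)A 4/6 · (6,3)A 4/6 · (6,5)B 1/3
Row 7: (7,2)A 3/3 · (7,4)A 2/3 · (7,5)A 1/2
The smallest same-type fraction is 1/7 at (4,3), which reduces to 1/7. Any threshold above that leaves this individual unsatisfied.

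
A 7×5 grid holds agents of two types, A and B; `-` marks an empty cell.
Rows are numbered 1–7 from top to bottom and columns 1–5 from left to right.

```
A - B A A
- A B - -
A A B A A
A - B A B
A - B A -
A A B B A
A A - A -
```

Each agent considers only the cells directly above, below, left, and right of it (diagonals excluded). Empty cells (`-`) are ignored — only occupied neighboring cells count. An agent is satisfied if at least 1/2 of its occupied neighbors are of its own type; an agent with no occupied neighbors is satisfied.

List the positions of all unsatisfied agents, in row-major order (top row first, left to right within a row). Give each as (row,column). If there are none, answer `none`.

(1,1)A 0/0 ok
(1,3)B 1/2 ok
(1,4)A 1/2 ok
(1,5)A 1/1 ok
(2,2)A 1/2 ok
(2,3)B 2/3 ok
(3,1)A 2/2 ok
(3,2)A 2/3 ok
(3,3)B 2/4 ok
(3,4)A 2/3 ok
(3,5)A 1/2 ok
(4,1)A 2/2 ok
(4,3)B 2/3 ok
(4,4)A 2/4 ok
(4,5)B 0/2 unhappy
(5,1)A 2/2 ok
(5,3)B 2/3 ok
(5,4)A 1/3 unhappy
(6,1)A 3/3 ok
(6,2)A 2/3 ok
(6,3)B 2/3 ok
(6,4)B 1/4 unhappy
(6,5)A 0/1 unhappy
(7,1)A 2/2 ok
(7,2)A 2/2 ok
(7,4)A 0/1 unhappy

(4,5), (5,4), (6,4), (6,5), (7,4)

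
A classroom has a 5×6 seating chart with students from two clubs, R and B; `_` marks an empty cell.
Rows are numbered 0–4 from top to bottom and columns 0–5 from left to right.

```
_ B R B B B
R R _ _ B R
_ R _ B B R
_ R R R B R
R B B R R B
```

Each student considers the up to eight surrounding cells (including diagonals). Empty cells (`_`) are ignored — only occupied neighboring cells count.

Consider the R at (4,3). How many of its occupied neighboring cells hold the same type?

Occupied neighbors of (4,3): (3,2)=R, (3,3)=R, (3,4)=B, (4,2)=B, (4,4)=R.
Same type (R): 3 of 5.

3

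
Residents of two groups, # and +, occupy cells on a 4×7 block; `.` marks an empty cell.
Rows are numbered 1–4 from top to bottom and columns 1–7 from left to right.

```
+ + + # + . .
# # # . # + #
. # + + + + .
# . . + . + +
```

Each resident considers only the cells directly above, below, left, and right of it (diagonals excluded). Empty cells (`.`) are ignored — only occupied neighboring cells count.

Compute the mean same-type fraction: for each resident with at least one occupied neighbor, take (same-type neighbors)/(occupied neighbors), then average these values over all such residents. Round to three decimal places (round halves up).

Row 1: (1,1)+ 1/2 · (1,2)+ 2/3 · (1,3)+ 1/3 · (1,4)# 0/2 · (1,5)+ 0/2
Row 2: (2,1)# 1/2 · (2,2)# 3/4 · (2,3)# 1/3 · (2,5)# 0/3 · (2,6)+ 1/3 · (2,7)# 0/1
Row 3: (3,2)# 1/2 · (3,3)+ 1/3 · (3,4)+ 3/3 · (3,5)+ 2/3 · (3,6)+ 3/3
Row 4: (4,1)# — no occupied neighbors · (4,4)+ 1/1 · (4,6)+ 2/2 · (4,7)+ 1/1
Sum over 19 residents: 1/2 + 2/3 + 1/3 + 0/2 + 0/2 + 1/2 + 3/4 + 1/3 + 0/3 + 1/3 + 0/1 + 1/2 + 1/3 + 3/3 + 2/3 + 3/3 + 1/1 + 2/2 + 1/1 = 119/12; mean = 119/12 ÷ 19 = 119/228 = 0.521929… → 0.522.

0.522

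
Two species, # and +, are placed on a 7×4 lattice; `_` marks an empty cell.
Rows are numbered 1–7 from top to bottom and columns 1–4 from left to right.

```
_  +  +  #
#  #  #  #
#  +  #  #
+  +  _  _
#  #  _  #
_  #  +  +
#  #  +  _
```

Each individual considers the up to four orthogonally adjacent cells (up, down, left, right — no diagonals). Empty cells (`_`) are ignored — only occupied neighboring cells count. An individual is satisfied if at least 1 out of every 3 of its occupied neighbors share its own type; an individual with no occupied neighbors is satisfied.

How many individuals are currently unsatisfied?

2

(1,2)+ 1/2 ✓
(1,3)+ 1/3 ✓
(1,4)# 1/2 ✓
(2,1)# 2/2 ✓
(2,2)# 2/4 ✓
(2,3)# 3/4 ✓
(2,4)# 3/3 ✓
(3,1)# 1/3 ✓
(3,2)+ 1/4 ✗
(3,3)# 2/3 ✓
(3,4)# 2/2 ✓
(4,1)+ 1/3 ✓
(4,2)+ 2/3 ✓
(5,1)# 1/2 ✓
(5,2)# 2/3 ✓
(5,4)# 0/1 ✗
(6,2)# 2/3 ✓
(6,3)+ 2/3 ✓
(6,4)+ 1/2 ✓
(7,1)# 1/1 ✓
(7,2)# 2/3 ✓
(7,3)+ 1/2 ✓
Unsatisfied: (3,2), (5,4) — 2 in total.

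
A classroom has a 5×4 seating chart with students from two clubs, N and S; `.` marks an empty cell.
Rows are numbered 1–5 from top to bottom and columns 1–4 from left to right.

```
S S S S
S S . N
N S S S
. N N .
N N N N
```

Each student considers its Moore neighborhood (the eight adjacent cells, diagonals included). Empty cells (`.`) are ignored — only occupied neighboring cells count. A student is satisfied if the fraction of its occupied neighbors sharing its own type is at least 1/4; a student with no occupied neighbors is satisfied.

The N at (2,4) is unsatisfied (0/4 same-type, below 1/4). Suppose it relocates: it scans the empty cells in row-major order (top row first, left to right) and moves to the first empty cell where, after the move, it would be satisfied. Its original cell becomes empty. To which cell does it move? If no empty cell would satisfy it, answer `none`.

(4,1)

Vacating (2,4). Empty cells in order:
  (2,3): 0/7 same-type → still unsatisfied.
  (4,1): 4/5 same-type → satisfied — stop here.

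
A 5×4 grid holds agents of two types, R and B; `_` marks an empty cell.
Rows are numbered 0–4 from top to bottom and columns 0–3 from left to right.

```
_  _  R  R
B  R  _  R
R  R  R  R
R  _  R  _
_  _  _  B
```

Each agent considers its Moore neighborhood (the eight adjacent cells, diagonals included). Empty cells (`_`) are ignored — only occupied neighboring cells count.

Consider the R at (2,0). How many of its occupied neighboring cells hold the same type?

3

Occupied neighbors of (2,0): (1,0)=B, (1,1)=R, (2,1)=R, (3,0)=R.
Same type (R): 3 of 4.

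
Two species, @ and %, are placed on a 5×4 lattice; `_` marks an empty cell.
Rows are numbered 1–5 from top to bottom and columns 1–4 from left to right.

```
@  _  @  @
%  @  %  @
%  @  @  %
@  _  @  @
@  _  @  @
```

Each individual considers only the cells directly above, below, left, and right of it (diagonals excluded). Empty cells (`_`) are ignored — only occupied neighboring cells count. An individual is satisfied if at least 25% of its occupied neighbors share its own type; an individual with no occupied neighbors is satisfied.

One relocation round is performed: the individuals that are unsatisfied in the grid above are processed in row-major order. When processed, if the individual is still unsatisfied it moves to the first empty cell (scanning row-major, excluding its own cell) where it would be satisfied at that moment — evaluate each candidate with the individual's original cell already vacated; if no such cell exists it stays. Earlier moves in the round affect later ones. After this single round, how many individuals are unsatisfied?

1

Initially unsatisfied (in order): (1,1), (2,3), (3,4).
  (1,1) → (1,2).
  (2,3) → (1,1).
  (3,4): no empty cell satisfies it; stays.
Resulting grid:
% @ @ @
% @ _ @
% @ @ %
@ _ @ @
@ _ @ @
Unsatisfied now: (3,4).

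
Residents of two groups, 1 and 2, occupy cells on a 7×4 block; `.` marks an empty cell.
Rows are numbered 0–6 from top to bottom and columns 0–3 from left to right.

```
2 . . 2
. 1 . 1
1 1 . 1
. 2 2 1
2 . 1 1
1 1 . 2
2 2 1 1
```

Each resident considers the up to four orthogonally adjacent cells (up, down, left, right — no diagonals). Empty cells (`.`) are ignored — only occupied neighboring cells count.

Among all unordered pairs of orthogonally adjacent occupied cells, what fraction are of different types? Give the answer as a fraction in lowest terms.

1/2

Scan each occupied cell's neighbors to the right and below so each pair is counted once.
Row 0: 2(0,3)–1(1,3)≠  → 1/1 unlike.
Row 1: 1(1,1)–1(2,1)= 1(1,3)–1(2,3)=  → 0/2 unlike.
Row 2: 1(2,0)–1(2,1)= 1(2,1)–2(3,1)≠ 1(2,3)–1(3,3)=  → 1/3 unlike.
Row 3: 2(3,1)–2(3,2)= 2(3,2)–1(3,3)≠ 2(3,2)–1(4,2)≠ 1(3,3)–1(4,3)=  → 2/4 unlike.
Row 4: 2(4,0)–1(5,0)≠ 1(4,2)–1(4,3)= 1(4,3)–2(5,3)≠  → 2/3 unlike.
Row 5: 1(5,0)–1(5,1)= 1(5,0)–2(6,0)≠ 1(5,1)–2(6,1)≠ 2(5,3)–1(6,3)≠  → 3/4 unlike.
Row 6: 2(6,0)–2(6,1)= 2(6,1)–1(6,2)≠ 1(6,2)–1(6,3)=  → 1/3 unlike.
Total adjacent occupied pairs: 20; unlike-type pairs: 10.
10/20 reduces to 1/2.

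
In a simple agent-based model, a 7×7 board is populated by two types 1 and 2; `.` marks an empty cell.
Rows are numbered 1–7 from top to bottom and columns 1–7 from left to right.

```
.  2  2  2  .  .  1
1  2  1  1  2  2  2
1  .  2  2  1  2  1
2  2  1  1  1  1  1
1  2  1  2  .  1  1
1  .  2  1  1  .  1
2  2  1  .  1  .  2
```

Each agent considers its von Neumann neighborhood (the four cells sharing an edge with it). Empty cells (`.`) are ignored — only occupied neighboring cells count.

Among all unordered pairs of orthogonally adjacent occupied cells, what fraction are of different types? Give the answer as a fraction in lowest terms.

15/28

Scan each occupied cell's neighbors to the right and below so each pair is counted once.
Row 1: 2(1,2)–2(1,3)= 2(1,2)–2(2,2)= 2(1,3)–2(1,4)= 2(1,3)–1(2,3)≠ 2(1,4)–1(2,4)≠ 1(1,7)–2(2,7)≠  → 3/6 unlike.
Row 2: 1(2,1)–2(2,2)≠ 1(2,1)–1(3,1)= 2(2,2)–1(2,3)≠ 1(2,3)–1(2,4)= 1(2,3)–2(3,3)≠ 1(2,4)–2(2,5)≠ 1(2,4)–2(3,4)≠ 2(2,5)–2(2,6)= 2(2,5)–1(3,5)≠ 2(2,6)–2(2,7)= 2(2,6)–2(3,6)= 2(2,7)–1(3,7)≠  → 7/12 unlike.
Row 3: 1(3,1)–2(4,1)≠ 2(3,3)–2(3,4)= 2(3,3)–1(4,3)≠ 2(3,4)–1(3,5)≠ 2(3,4)–1(4,4)≠ 1(3,5)–2(3,6)≠ 1(3,5)–1(4,5)= 2(3,6)–1(3,7)≠ 2(3,6)–1(4,6)≠ 1(3,7)–1(4,7)=  → 7/10 unlike.
Row 4: 2(4,1)–2(4,2)= 2(4,1)–1(5,1)≠ 2(4,2)–1(4,3)≠ 2(4,2)–2(5,2)= 1(4,3)–1(4,4)= 1(4,3)–1(5,3)= 1(4,4)–1(4,5)= 1(4,4)–2(5,4)≠ 1(4,5)–1(4,6)= 1(4,6)–1(4,7)= 1(4,6)–1(5,6)= 1(4,7)–1(5,7)=  → 3/12 unlike.
Row 5: 1(5,1)–2(5,2)≠ 1(5,1)–1(6,1)= 2(5,2)–1(5,3)≠ 1(5,3)–2(5,4)≠ 1(5,3)–2(6,3)≠ 2(5,4)–1(6,4)≠ 1(5,6)–1(5,7)= 1(5,7)–1(6,7)=  → 5/8 unlike.
Row 6: 1(6,1)–2(7,1)≠ 2(6,3)–1(6,4)≠ 2(6,3)–1(7,3)≠ 1(6,4)–1(6,5)= 1(6,5)–1(7,5)= 1(6,7)–2(7,7)≠  → 4/6 unlike.
Row 7: 2(7,1)–2(7,2)= 2(7,2)–1(7,3)≠  → 1/2 unlike.
Total adjacent occupied pairs: 56; unlike-type pairs: 30.
30/56 reduces to 15/28.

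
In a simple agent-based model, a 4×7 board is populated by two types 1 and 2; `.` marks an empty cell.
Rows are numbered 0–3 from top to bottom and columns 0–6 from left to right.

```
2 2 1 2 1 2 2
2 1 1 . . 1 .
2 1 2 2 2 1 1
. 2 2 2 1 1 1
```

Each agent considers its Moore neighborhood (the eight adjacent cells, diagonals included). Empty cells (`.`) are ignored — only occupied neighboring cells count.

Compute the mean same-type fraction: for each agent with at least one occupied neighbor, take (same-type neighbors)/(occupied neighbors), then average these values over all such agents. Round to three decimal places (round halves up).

0.557

Row 0: (0,0)2 2/3 · (0,1)2 2/5 · (0,2)1 2/4 · (0,3)2 0/3 · (0,4)1 1/3 · (0,5)2 1/3 · (0,6)2 1/2
Row 1: (1,0)2 3/5 · (1,1)1 3/8 · (1,2)1 3/7 · (1,5)1 3/6
Row 2: (2,0)2 2/4 · (2,1)1 2/7 · (2,2)2 4/7 · (2,3)2 4/6 · (2,4)2 2/6 · (2,5)1 5/6 · (2,6)1 4/4
Row 3: (3,1)2 3/4 · (3,2)2 4/5 · (3,3)2 4/5 · (3,4)1 2/5 · (3,5)1 4/5 · (3,6)1 3/3
Sum over 24 agents: 2/3 + 2/5 + 2/4 + 0/3 + 1/3 + 1/3 + 1/2 + 3/5 + 3/8 + 3/7 + 3/6 + 2/4 + 2/7 + 4/7 + 4/6 + 2/6 + 5/6 + 4/4 + 3/4 + 4/5 + 4/5 + 2/5 + 4/5 + 3/3 = 11237/840; mean = 11237/840 ÷ 24 = 11237/20160 = 0.557390… → 0.557.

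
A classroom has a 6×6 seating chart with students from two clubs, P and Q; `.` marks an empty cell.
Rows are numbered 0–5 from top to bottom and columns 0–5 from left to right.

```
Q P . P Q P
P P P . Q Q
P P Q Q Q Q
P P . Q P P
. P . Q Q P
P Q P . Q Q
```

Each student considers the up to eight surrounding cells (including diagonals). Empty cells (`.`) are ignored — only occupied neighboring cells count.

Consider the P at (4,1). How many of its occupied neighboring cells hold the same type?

4

Occupied neighbors of (4,1): (3,0)=P, (3,1)=P, (5,0)=P, (5,1)=Q, (5,2)=P.
Same type (P): 4 of 5.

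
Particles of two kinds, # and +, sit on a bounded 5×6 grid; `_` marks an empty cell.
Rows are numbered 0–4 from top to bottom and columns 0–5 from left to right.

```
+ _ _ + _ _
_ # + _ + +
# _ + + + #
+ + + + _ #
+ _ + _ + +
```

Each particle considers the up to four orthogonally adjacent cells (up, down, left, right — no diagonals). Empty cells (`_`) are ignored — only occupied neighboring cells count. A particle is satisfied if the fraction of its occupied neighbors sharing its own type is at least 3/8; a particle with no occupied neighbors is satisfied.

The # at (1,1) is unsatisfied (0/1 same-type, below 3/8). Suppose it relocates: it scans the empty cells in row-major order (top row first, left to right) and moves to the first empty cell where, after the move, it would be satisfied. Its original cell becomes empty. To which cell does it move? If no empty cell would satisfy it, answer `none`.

Vacating (1,1). Empty cells in order:
  (0,1): 0/1 same-type → still unsatisfied.
  (0,2): 0/2 same-type → still unsatisfied.
  (0,4): 0/2 same-type → still unsatisfied.
  (0,5): 0/1 same-type → still unsatisfied.
  (1,0): 1/2 same-type → satisfied — stop here.

(1,0)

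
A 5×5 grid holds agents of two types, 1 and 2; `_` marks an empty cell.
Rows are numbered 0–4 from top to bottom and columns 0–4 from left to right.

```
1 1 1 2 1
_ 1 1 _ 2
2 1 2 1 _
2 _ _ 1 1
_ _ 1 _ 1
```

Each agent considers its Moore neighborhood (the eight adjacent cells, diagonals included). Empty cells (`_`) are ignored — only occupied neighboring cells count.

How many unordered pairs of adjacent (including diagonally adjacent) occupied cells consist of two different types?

13

Scan each occupied cell's neighbors to the right and below (and the two forward diagonals) so each pair is counted once.
From row 0: 4 unlike of 12 pairs (running 4/12).
From row 1: 4 unlike of 8 pairs (running 8/20).
From row 2: 5 unlike of 8 pairs (running 13/28).
From row 3: 0 unlike of 4 pairs (running 13/32).
Total adjacent occupied pairs: 32; unlike-type pairs: 13.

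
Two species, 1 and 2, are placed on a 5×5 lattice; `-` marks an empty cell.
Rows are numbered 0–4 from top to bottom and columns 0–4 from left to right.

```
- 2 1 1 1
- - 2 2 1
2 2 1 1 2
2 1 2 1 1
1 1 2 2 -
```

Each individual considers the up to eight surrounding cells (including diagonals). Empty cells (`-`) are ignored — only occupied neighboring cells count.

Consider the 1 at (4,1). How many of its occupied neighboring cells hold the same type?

2

Occupied neighbors of (4,1): (3,0)=2, (3,1)=1, (3,2)=2, (4,0)=1, (4,2)=2.
Same type (1): 2 of 5.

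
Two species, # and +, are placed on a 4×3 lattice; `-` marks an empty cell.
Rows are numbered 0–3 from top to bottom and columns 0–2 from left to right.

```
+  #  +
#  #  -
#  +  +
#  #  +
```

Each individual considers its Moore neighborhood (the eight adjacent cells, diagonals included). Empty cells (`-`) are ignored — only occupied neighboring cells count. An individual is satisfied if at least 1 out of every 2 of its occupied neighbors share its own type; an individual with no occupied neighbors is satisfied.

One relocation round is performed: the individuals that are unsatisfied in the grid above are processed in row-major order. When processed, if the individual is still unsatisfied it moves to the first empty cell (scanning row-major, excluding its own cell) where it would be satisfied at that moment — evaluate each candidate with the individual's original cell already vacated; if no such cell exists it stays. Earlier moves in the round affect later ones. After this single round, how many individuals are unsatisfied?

Initially unsatisfied (in order): (0,0), (0,2), (1,1), (2,1), (3,1).
  (0,0) → (1,2).
  (0,2): no empty cell satisfies it; stays.
  (1,1) → (0,0).
  (2,1): no empty cell satisfies it; stays.
  (3,1) → (1,1).
Resulting grid:
# # +
# # +
# + +
# - +
Unsatisfied now: (0,2), (2,1).

2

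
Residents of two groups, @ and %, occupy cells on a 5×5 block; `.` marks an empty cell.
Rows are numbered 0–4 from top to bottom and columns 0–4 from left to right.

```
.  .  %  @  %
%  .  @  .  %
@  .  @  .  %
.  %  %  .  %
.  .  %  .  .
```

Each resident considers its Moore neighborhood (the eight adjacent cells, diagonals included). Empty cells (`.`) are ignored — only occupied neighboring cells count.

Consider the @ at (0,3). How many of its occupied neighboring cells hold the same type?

Occupied neighbors of (0,3): (0,2)=%, (0,4)=%, (1,2)=@, (1,4)=%.
Same type (@): 1 of 4.

1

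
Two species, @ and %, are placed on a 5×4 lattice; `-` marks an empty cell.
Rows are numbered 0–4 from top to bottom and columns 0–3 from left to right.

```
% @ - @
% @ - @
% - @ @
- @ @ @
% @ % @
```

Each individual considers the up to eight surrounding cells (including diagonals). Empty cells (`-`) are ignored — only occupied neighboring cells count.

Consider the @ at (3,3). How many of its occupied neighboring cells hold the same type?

4

Occupied neighbors of (3,3): (2,2)=@, (2,3)=@, (3,2)=@, (4,2)=%, (4,3)=@.
Same type (@): 4 of 5.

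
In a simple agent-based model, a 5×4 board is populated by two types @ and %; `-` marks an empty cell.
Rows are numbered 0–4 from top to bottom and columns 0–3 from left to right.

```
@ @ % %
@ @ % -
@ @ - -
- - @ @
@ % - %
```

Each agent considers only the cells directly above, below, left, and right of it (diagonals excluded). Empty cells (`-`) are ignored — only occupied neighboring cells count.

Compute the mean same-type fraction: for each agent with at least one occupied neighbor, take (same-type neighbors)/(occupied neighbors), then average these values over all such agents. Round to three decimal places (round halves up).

0.649

(0,0)@ 2/2
(0,1)@ 2/3
(0,2)% 2/3
(0,3)% 1/1
(1,0)@ 3/3
(1,1)@ 3/4
(1,2)% 1/2
(2,0)@ 2/2
(2,1)@ 2/2
(3,2)@ 1/1
(3,3)@ 1/2
(4,0)@ 0/1
(4,1)% 0/1
(4,3)% 0/1
Sum over 14 agents: 2/2 + 2/3 + 2/3 + 1/1 + 3/3 + 3/4 + 1/2 + 2/2 + 2/2 + 1/1 + 1/2 + 0/1 + 0/1 + 0/1 = 109/12; mean = 109/12 ÷ 14 = 109/168 = 0.648809… → 0.649.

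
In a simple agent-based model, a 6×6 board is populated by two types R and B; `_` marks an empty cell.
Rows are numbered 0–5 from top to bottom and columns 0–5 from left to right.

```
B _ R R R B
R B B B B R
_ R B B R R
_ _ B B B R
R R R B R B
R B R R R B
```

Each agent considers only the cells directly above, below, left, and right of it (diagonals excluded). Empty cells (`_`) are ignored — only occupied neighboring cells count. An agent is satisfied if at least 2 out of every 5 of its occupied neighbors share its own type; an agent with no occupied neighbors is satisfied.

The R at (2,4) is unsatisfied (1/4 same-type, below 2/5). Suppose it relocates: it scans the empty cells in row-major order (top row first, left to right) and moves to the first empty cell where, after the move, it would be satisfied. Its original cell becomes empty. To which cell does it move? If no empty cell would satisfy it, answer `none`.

Vacating (2,4). Empty cells in order:
  (0,1): 1/3 same-type → still unsatisfied.
  (2,0): 2/2 same-type → satisfied — stop here.

(2,0)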